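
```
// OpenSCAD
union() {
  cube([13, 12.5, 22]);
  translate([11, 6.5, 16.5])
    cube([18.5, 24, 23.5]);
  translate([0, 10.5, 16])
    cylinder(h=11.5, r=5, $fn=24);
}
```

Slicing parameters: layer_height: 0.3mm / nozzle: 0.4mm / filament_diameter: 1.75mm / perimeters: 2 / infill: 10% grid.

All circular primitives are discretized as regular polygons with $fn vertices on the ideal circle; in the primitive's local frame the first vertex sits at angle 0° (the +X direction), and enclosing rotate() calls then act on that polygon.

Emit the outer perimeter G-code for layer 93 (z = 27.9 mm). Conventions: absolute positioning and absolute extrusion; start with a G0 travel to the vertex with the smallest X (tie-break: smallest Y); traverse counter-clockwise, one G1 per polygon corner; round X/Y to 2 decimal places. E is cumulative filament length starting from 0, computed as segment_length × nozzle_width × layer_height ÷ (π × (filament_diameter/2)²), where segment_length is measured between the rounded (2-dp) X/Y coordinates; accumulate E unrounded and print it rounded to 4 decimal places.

At z = 27.9 mm: the cube is absent (z outside [0, 22]); the cube at (11, 6.5) (footprint 18.5×24) is included at this height; the cylinder at (0, 10.5) is not intersected at this z (z outside [16, 27.5]); Taking the union: only the 18.5×24 cube at (11, 6.5) is present, so the union is just that shape — 1 connected region. The outline is a single polygon with 4 vertices. Extrusion per mm of travel: 0.4 × 0.3 / (π × 0.875²) = 0.049890. Accumulating E over each segment gives final E = 4.2407.

G0 X11.00 Y6.50 Z27.90
G1 X29.50 Y6.50 E0.9230
G1 X29.50 Y30.50 E2.1203
G1 X11.00 Y30.50 E3.0433
G1 X11.00 Y6.50 E4.2407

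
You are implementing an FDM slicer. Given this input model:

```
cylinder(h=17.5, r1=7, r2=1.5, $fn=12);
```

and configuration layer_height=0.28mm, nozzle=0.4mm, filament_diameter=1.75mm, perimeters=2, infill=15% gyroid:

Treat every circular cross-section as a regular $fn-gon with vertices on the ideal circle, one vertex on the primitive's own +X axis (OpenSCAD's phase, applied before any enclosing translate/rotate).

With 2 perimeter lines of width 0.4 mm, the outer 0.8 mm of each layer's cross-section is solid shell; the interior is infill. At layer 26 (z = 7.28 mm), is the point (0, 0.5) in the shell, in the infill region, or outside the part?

infill

At z = 7.28 mm: the cone (r1=7→r2=1.5) has section circumradius 4.712 here — a regular 12-gon. Overall, the cross-section is a single solid region. The nearest boundary edge runs (2.36, 4.08)→(0.00, 4.71); distance from the point to it = 4.07 mm. The point is inside the cross-section and 4.07 mm from the nearest boundary — more than the 0.8 mm shell width (2 × 0.4), so it's in the infill interior.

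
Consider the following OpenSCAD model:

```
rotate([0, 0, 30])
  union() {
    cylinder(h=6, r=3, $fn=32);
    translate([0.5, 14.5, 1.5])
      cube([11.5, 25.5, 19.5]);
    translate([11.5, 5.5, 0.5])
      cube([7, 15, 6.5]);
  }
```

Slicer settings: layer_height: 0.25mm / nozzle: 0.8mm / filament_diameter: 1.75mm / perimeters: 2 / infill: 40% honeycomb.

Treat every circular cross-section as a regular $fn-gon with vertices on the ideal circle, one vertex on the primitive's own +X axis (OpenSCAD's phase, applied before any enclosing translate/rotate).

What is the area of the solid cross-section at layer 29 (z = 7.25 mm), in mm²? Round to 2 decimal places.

293.25 mm²

At z = 7.25 mm: the cylinder is absent (z outside [0, 6]); the cube at (0.5, 14.5) is present — its section is the full 11.5×25.5 rectangle (area 293.25 mm²); the cube at (11.5, 5.5) is absent (z outside [0.5, 7]); Merging all regions: only the 11.5×25.5 cube at (0.5, 14.5) is present, so the union is just that shape — area = 293.25 mm²; (rotated 30° about Z; rotation is an isometry so areas/perimeters/island counts are preserved). Overall, the cross-section is a single solid region. Net area = 293.25 mm².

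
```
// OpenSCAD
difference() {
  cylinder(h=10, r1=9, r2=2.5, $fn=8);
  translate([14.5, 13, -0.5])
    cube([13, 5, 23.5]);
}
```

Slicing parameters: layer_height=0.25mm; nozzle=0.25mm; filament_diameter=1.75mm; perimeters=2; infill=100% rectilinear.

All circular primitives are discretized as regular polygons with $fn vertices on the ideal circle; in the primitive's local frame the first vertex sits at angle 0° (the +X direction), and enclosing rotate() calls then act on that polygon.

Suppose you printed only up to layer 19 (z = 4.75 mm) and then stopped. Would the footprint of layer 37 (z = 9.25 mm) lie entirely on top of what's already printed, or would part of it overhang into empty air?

Compare the two slices. At z = 4.75: the cone: at t=0.475 of its height the radius interpolates to r₁+(r₂−r₁)t = 5.912, giving a regular 8-gon of that circumradius (area = (8/2)·5.912²·sin(360°/8) = 98.88 mm²); the cube at (14.5, 13) (footprint 13×5) is included at this height (area 65.00 mm²); Subtracting the remaining from the first: starting from the cone (98.88 mm²), the 13×5 cube at (14.5, 13) misses the remaining region (no effect) — area = 98.88 mm². At z = 9.25: the cone (r1=9→r2=2.5) has section circumradius 2.987 here — a regular 8-gon (area = (8/2)·2.987²·sin(360°/8) = 25.24 mm²); the 13×5 cube at (14.5, 13) contributes its full rectangle (area 65.00 mm²); Subtracting the remaining from the first: starting from the cone (25.24 mm²), the 13×5 cube at (14.5, 13) misses the remaining region (no effect) — area = 25.24 mm². Checking containment: the cross-section at z = 9.25 is a subset of the cross-section at z = 4.75.

entirely on top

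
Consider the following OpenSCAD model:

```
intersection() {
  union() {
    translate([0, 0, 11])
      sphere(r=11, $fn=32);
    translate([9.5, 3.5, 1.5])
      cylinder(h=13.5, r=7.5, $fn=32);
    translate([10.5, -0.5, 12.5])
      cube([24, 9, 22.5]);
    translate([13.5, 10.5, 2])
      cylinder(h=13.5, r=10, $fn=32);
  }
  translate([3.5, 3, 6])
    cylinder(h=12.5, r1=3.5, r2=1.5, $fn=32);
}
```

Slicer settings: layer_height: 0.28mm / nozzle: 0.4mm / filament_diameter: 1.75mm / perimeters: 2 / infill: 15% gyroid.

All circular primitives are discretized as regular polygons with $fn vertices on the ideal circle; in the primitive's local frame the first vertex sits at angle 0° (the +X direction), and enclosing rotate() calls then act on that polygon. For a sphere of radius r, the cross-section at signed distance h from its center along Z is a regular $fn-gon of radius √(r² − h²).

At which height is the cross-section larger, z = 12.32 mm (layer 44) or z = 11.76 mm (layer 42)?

Layer 44 (z = 12.32): the sphere: section is a regular 32-gon, circumradius = √(r²−h²) = √(11²−1.32²) = 10.921 (area = (32/2)·10.921²·sin(360°/32) = 372.26 mm²); the r=7.5 cylinder at (9.5, 3.5) gives a regular 32-gon of circumradius 7.5 (constant along its height) (area = (32/2)·7.500²·sin(360°/32) = 175.58 mm²); the cube at (10.5, -0.5) does not reach this height (z outside [12.5, 35]); the r=10 cylinder at (13.5, 10.5) contributes a regular 32-gon of circumradius 10 (area = (32/2)·10.000²·sin(360°/32) = 312.14 mm²); Taking the union: the regions partially overlap — summed areas 859.98 mm² minus the doubly-counted overlap 188.15 mm² gives 671.83 mm² — area = 671.83 mm²; the cone at (3.5, 3) contributes a regular 32-gon of circumradius 2.489 (interpolated between r1=3.5 and r2=1.5 at t=0.506) (area = (32/2)·2.489²·sin(360°/32) = 19.33 mm²); Keeping only the common overlap: the cone at (3.5, 3) lies inside that combined region, so the common part is the cone at (3.5, 3) itself — area = 19.33 mm². So its area = 19.33 mm². Layer 42 (z = 11.76): the r=11 sphere slices to a regular 32-gon of circumradius 10.974 (√(r²−h²) with h=0.76 from center) (area = (32/2)·10.974²·sin(360°/32) = 375.89 mm²); the cylinder at (9.5, 3.5): section is a regular 32-gon, circumradius r=7.5 (area = (32/2)·7.500²·sin(360°/32) = 175.58 mm²); the cube at (10.5, -0.5) does not reach this height (z outside [12.5, 35]); the r=10 cylinder at (13.5, 10.5) contributes a regular 32-gon of circumradius 10 (area = (32/2)·10.000²·sin(360°/32) = 312.14 mm²); Taking the union: the regions partially overlap — summed areas 863.62 mm² minus the doubly-counted overlap 189.08 mm² gives 674.53 mm² — area = 674.53 mm²; the cone at (3.5, 3) contributes a regular 32-gon of circumradius 2.578 (interpolated between r1=3.5 and r2=1.5 at t=0.461) (area = (32/2)·2.578²·sin(360°/32) = 20.75 mm²); Taking the intersection: the cone at (3.5, 3) lies inside the result so far, so the common part is the cone at (3.5, 3) itself — area = 20.75 mm². So its area = 20.75 mm². Layer 42 is larger (20.75 vs 19.33 mm²).

layer 42 (z = 11.76 mm)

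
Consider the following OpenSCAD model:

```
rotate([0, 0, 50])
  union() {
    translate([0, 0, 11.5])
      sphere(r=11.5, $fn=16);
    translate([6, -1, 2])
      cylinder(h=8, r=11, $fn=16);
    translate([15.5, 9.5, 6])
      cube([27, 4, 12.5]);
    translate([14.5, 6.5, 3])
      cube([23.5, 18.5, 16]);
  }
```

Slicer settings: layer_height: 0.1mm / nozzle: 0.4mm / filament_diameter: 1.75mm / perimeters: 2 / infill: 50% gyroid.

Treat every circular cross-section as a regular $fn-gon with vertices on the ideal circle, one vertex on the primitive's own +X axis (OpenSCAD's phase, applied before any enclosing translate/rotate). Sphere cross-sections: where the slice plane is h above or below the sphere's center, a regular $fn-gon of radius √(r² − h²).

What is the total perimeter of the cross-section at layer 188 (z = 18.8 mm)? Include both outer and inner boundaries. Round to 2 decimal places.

139.47 mm

At z = 18.8 mm: the r=11.5 sphere slices to a regular 16-gon of circumradius 8.886 (√(r²−h²) with h=7.3 from center) (perimeter = 2·16·8.886·sin(180°/16) = 55.47 mm); the cylinder at (6, -1) is not intersected at this z (z outside [2, 10]); the cube at (15.5, 9.5) does not reach this height (z outside [6, 18.5]); the cube at (14.5, 6.5) is present — its section is the full 23.5×18.5 rectangle (perimeter 84.00 mm); Merging all regions: the 2 present regions are separate (no shared area or edge), so areas and boundary lengths simply add and each stays a separate island — boundary = 139.47 mm; (whole slice rotated 50° about Z — lengths, areas and connectivity unchanged). Overall, the cross-section has 2 separate islands. Total boundary length (outer) = 139.47 mm.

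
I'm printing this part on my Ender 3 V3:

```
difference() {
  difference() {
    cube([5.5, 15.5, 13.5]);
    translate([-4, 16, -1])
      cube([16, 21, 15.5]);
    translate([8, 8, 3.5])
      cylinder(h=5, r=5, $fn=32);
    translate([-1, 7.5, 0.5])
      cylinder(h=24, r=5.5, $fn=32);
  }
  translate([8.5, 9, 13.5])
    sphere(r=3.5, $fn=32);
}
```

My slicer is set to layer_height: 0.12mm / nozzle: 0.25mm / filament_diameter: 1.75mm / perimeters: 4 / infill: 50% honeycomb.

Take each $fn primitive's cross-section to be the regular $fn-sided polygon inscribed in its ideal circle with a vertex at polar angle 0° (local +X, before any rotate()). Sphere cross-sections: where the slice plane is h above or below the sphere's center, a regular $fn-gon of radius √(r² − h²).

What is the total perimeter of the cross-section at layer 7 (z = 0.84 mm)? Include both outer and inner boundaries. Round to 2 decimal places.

At z = 0.84 mm: the cube (footprint 5.5×15.5) is included at this height (perimeter 42.00 mm); the cube at (-4, 16) (footprint 16×21) is included at this height (perimeter 74.00 mm); the cylinder at (8, 8) does not reach this height (z outside [3.5, 8.5]); the cylinder at (-1, 7.5): section is a regular 32-gon, circumradius r=5.5 (perimeter = 2·32·5.500·sin(180°/32) = 34.50 mm); After the difference (first − rest): starting from the 5.5×15.5 cube, the 16×21 cube at (-4, 16) misses the remaining region (no effect); the r=5.5 cylinder at (-1, 7.5) partially overlaps it — only the 36.31 mm² overlap (of its 94.42 mm²) is removed, clipping the outline — boundary = 46.44 mm; the sphere at (8.5, 9) does not reach this height (|z−center|=12.660 > r=3.5); Subtracting the remaining from the first: none of the subtracted shapes is present at this height, so the result so far is unchanged — boundary = 46.44 mm. Overall, the cross-section is a single solid region. Total boundary length (outer) = 46.44 mm.

46.44 mm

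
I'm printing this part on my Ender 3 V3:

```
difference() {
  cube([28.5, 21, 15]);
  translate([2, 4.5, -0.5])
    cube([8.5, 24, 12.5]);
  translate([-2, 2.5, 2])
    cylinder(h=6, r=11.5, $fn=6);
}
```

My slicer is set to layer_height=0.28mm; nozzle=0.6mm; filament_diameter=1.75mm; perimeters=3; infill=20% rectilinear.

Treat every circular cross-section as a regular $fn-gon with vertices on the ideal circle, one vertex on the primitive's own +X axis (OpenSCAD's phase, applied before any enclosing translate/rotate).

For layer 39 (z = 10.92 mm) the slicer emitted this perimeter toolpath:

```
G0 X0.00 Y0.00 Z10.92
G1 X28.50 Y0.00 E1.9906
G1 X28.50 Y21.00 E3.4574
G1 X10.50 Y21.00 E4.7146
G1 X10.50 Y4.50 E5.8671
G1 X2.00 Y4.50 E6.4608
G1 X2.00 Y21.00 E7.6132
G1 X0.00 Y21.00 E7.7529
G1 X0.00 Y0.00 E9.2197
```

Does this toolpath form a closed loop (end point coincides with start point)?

yes

Start point (G0): (0.00, 0.00). End point (last G1): the path returns to the start — closed.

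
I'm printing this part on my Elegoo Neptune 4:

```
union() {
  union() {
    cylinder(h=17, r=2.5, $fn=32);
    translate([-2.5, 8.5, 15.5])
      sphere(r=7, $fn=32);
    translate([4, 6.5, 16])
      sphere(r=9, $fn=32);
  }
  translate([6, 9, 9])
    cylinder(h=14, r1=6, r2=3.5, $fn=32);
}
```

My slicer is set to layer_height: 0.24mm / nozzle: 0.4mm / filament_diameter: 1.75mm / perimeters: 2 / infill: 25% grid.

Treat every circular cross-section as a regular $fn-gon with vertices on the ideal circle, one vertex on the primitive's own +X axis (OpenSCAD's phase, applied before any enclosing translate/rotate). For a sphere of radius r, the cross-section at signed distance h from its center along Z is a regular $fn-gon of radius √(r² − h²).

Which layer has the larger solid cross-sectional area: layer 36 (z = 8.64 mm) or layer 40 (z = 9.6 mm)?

Layer 36 (z = 8.64): the r=2.5 cylinder gives a regular 32-gon of circumradius 2.5 (constant along its height) (area = (32/2)·2.500²·sin(360°/32) = 19.51 mm²); the r=7 sphere at (-2.5, 8.5) slices to a regular 32-gon of circumradius 1.393 (√(r²−h²) with h=6.86 from center) (area = (32/2)·1.393²·sin(360°/32) = 6.06 mm²); the sphere at (4, 6.5): section is a regular 32-gon, circumradius = √(r²−h²) = √(9²−7.36²) = 5.180 (area = (32/2)·5.180²·sin(360°/32) = 83.75 mm²); Combining (union): the regions partially overlap — summed areas 109.32 mm² minus the doubly-counted overlap 0.01 mm² gives 109.31 mm² — area = 109.31 mm²; the cone at (6, 9) is not intersected at this z (z outside [9, 23]); Combining (union): only that combined region is present, so the union is just that shape — area = 109.31 mm². So its area = 109.31 mm². Layer 40 (z = 9.6): the cylinder: section is a regular 32-gon, circumradius r=2.5 (area = (32/2)·2.500²·sin(360°/32) = 19.51 mm²); the r=7 sphere at (-2.5, 8.5) contributes a regular 32-gon of circumradius √(7²−5.9²) = 3.767 (area = (32/2)·3.767²·sin(360°/32) = 44.29 mm²); the sphere at (4, 6.5): section is a regular 32-gon, circumradius = √(r²−h²) = √(9²−6.4²) = 6.328 (area = (32/2)·6.328²·sin(360°/32) = 124.98 mm²); Merging all regions: the regions partially overlap — summed areas 188.79 mm² minus the doubly-counted overlap 18.90 mm² gives 169.88 mm² — area = 169.88 mm²; the cone at (6, 9) contributes a regular 32-gon of circumradius 5.893 (interpolated between r1=6 and r2=3.5 at t=0.043) (area = (32/2)·5.893²·sin(360°/32) = 108.39 mm²); Taking the union: the regions partially overlap — summed areas 278.28 mm² minus the doubly-counted overlap 77.77 mm² gives 200.51 mm² — area = 200.51 mm². So its area = 200.51 mm². Layer 40 is larger (200.51 vs 109.31 mm²).

layer 40 (z = 9.6 mm)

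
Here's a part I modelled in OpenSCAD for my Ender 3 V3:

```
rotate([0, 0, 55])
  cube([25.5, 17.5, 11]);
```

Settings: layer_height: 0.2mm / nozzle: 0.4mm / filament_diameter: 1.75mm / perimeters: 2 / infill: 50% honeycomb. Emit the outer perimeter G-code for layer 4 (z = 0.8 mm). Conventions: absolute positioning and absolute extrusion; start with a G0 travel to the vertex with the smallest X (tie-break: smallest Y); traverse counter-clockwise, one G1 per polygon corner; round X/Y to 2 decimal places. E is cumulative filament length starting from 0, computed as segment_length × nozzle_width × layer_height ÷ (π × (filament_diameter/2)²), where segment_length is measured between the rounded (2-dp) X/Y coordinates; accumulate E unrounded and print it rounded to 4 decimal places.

At z = 0.8 mm: the cube (footprint 25.5×17.5) is included at this height; (rotated 55° about Z; rotation is an isometry so areas/perimeters/island counts are preserved). The outline is a single polygon with 4 vertices. Extrusion per mm of travel: 0.4 × 0.2 / (π × 0.875²) = 0.033260. Accumulating E over each segment gives final E = 2.8610.

G0 X-14.34 Y10.04 Z0.80
G1 X0.00 Y0.00 E0.5822
G1 X14.63 Y20.89 E1.4305
G1 X0.29 Y30.93 E2.0127
G1 X-14.34 Y10.04 E2.8610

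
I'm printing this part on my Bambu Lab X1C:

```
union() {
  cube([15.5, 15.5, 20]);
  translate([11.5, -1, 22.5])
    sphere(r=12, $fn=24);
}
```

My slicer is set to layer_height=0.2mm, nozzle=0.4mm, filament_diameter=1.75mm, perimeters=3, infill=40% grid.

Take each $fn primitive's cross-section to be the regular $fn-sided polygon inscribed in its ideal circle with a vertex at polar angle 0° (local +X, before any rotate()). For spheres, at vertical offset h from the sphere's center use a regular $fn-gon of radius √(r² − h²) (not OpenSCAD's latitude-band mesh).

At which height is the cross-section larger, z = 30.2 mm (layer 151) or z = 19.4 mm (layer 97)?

Layer 151 (z = 30.2): the cube is not intersected at this z (z outside [0, 20]); the sphere at (11.5, -1): section is a regular 24-gon, circumradius = √(r²−h²) = √(12²−7.7²) = 9.204 (area = (24/2)·9.204²·sin(360°/24) = 263.09 mm²); Combining (union): only the r=12 sphere at (11.5, -1) is present, so the union is just that shape — area = 263.09 mm². So its area = 263.09 mm². Layer 97 (z = 19.4): the cube is present — its section is the full 15.5×15.5 rectangle (area 240.25 mm²); the r=12 sphere at (11.5, -1) contributes a regular 24-gon of circumradius √(12²−3.1²) = 11.593 (area = (24/2)·11.593²·sin(360°/24) = 417.39 mm²); Taking the union: the regions partially overlap — summed areas 657.64 mm² minus the doubly-counted overlap 134.00 mm² gives 523.64 mm² — area = 523.64 mm². So its area = 523.64 mm². Layer 97 is larger (523.64 vs 263.09 mm²).

layer 97 (z = 19.4 mm)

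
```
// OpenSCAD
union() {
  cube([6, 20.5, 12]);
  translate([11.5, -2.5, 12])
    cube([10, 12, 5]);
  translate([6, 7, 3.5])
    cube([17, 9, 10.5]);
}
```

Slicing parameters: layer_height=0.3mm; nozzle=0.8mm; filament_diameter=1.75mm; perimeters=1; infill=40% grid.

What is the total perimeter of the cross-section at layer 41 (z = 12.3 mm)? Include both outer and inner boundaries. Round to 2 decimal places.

At z = 12.3 mm: the cube does not reach this height (z outside [0, 12]); the cube at (11.5, -2.5) is present — its section is the full 10×12 rectangle (perimeter 44.00 mm); the 17×9 cube at (6, 7) contributes its full rectangle (perimeter 52.00 mm); Merging all regions: the regions partially overlap (shared area 25.00 mm²), so the edge portions inside another operand are dropped and the merged outline is re-measured after clipping — boundary = 71.00 mm. Overall, the cross-section is a single solid region. Total boundary length (outer) = 71.00 mm.

71.00 mm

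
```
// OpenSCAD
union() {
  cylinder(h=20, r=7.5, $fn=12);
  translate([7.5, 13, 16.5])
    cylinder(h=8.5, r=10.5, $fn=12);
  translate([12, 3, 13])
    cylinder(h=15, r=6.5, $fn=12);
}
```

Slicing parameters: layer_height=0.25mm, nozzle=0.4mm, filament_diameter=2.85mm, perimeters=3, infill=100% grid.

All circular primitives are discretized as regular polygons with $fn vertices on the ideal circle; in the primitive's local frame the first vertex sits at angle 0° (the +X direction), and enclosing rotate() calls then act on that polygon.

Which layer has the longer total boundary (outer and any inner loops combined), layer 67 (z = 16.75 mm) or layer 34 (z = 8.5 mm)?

Layer 67 (z = 16.75): the cylinder: section is a regular 12-gon, circumradius r=7.5 (perimeter = 2·12·7.500·sin(180°/12) = 46.59 mm); the r=10.5 cylinder at (7.5, 13) contributes a regular 12-gon of circumradius 10.5 (perimeter = 2·12·10.500·sin(180°/12) = 65.22 mm); the r=6.5 cylinder at (12, 3) gives a regular 12-gon of circumradius 6.5 (constant along its height) (perimeter = 2·12·6.500·sin(180°/12) = 40.38 mm); Merging all regions: the regions partially overlap (shared area 66.45 mm²), so the edge portions inside another operand are dropped and the merged outline is re-measured after clipping — boundary = 98.08 mm. So its perimeter = 98.08 mm. Layer 34 (z = 8.5): the cylinder: section is a regular 12-gon, circumradius r=7.5 (perimeter = 2·12·7.500·sin(180°/12) = 46.59 mm); the cylinder at (7.5, 13) is absent (z outside [16.5, 25]); the cylinder at (12, 3) is not intersected at this z (z outside [13, 28]); Taking the union: only the r=7.5 cylinder is present, so the union is just that shape — boundary = 46.59 mm. So its perimeter = 46.59 mm. Layer 67 is larger (98.08 vs 46.59 mm).

layer 67 (z = 16.75 mm)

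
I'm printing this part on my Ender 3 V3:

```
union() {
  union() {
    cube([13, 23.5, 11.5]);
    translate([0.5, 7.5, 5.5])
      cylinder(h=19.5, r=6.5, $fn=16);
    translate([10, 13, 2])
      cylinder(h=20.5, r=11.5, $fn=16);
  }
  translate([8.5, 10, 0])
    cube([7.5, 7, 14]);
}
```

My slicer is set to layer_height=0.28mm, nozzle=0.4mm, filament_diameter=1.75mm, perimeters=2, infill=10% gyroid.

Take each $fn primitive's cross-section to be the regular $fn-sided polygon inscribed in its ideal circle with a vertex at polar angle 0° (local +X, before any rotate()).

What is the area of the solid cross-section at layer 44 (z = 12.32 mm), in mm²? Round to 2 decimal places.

472.73 mm²

At z = 12.32 mm: the cube is not intersected at this z (z outside [0, 11.5]); the cylinder at (0.5, 7.5): section is a regular 16-gon, circumradius r=6.5 (area = (16/2)·6.500²·sin(360°/16) = 129.35 mm²); the cylinder at (10, 13): section is a regular 16-gon, circumradius r=11.5 (area = (16/2)·11.500²·sin(360°/16) = 404.88 mm²); Merging all regions: the regions partially overlap — summed areas 534.23 mm² minus the doubly-counted overlap 61.49 mm² gives 472.73 mm² — area = 472.73 mm²; the 7.5×7 cube at (8.5, 10) contributes its full rectangle (area 52.50 mm²); Merging all regions: the 7.5×7 cube at (8.5, 10) lies entirely inside the result so far, so the union is just the result so far — area = 472.73 mm². Overall, the cross-section is a single solid region. Net area = 472.73 mm².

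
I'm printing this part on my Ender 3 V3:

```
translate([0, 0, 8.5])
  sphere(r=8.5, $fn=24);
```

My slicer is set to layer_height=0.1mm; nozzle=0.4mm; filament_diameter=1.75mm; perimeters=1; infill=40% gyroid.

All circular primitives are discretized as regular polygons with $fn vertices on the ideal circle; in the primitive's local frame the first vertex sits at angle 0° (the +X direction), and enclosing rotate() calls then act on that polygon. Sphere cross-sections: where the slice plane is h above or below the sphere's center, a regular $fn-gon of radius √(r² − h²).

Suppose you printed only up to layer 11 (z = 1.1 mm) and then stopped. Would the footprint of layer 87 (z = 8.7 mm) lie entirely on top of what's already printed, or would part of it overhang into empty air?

part overhangs

Compare the two slices. At z = 1.1: the sphere: section is a regular 24-gon, circumradius = √(r²−h²) = √(8.5²−7.4²) = 4.182 (area = (24/2)·4.182²·sin(360°/24) = 54.32 mm²). At z = 8.7: the sphere: section is a regular 24-gon, circumradius = √(r²−h²) = √(8.5²−0.2²) = 8.498 (area = (24/2)·8.498²·sin(360°/24) = 224.27 mm²). Checking containment: at z = 8.7 the cross-section extends beyond the z = 1.1 cross-section by about 169.95 mm².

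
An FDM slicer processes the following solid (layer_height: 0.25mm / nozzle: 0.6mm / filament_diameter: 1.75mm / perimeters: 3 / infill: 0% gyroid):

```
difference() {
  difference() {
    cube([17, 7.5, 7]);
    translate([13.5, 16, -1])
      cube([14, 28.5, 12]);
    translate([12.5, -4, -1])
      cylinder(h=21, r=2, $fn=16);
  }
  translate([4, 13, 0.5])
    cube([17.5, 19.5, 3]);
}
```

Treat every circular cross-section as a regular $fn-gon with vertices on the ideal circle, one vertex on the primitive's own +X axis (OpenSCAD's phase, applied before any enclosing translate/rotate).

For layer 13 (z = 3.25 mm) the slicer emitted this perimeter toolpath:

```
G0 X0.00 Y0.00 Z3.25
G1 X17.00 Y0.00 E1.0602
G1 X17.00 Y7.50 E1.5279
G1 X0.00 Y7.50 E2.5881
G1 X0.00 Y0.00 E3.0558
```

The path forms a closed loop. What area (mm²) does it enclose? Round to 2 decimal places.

Apply the shoelace formula to the sequence of (X, Y) vertices; enclosed area = 127.50 mm².

127.50 mm²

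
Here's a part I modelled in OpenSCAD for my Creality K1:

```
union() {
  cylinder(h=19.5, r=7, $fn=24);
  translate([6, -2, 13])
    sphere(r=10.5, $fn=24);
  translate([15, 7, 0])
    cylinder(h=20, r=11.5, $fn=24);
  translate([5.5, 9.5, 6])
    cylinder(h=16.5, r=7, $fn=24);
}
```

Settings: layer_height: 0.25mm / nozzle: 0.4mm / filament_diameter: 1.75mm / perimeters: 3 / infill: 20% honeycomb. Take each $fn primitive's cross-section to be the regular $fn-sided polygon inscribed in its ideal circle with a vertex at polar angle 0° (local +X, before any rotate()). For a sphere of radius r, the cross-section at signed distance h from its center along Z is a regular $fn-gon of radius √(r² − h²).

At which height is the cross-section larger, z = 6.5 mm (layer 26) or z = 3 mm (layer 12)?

Layer 26 (z = 6.5): the cylinder: section is a regular 24-gon, circumradius r=7 (area = (24/2)·7.000²·sin(360°/24) = 152.19 mm²); the r=10.5 sphere at (6, -2) slices to a regular 24-gon of circumradius 8.246 (√(r²−h²) with h=6.5 from center) (area = (24/2)·8.246²·sin(360°/24) = 211.20 mm²); the r=11.5 cylinder at (15, 7) contributes a regular 24-gon of circumradius 11.5 (area = (24/2)·11.500²·sin(360°/24) = 410.75 mm²); the cylinder at (5.5, 9.5): section is a regular 24-gon, circumradius r=7 (area = (24/2)·7.000²·sin(360°/24) = 152.19 mm²); Combining (union): the regions partially overlap — summed areas 926.31 mm² minus the doubly-counted overlap 257.18 mm² gives 669.13 mm² — area = 669.13 mm². So its area = 669.13 mm². Layer 12 (z = 3): the r=7 cylinder contributes a regular 24-gon of circumradius 7 (area = (24/2)·7.000²·sin(360°/24) = 152.19 mm²); the sphere at (6, -2): section is a regular 24-gon, circumradius = √(r²−h²) = √(10.5²−10²) = 3.202 (area = (24/2)·3.202²·sin(360°/24) = 31.83 mm²); the cylinder at (15, 7): section is a regular 24-gon, circumradius r=11.5 (area = (24/2)·11.500²·sin(360°/24) = 410.75 mm²); the cylinder at (5.5, 9.5) does not reach this height (z outside [6, 22.5]); Merging all regions: the regions partially overlap — summed areas 594.77 mm² minus the doubly-counted overlap 33.06 mm² gives 561.70 mm² — area = 561.70 mm². So its area = 561.70 mm². Layer 26 is larger (669.13 vs 561.70 mm²).

layer 26 (z = 6.5 mm)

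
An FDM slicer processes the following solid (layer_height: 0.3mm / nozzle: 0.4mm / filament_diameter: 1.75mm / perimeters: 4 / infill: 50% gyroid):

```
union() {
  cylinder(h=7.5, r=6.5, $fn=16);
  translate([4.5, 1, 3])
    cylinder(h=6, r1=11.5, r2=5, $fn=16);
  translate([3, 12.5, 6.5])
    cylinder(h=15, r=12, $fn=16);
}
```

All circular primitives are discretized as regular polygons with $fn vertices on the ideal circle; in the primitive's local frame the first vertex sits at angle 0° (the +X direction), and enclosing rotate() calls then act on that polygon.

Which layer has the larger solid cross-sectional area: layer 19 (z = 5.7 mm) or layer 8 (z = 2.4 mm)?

layer 19 (z = 5.7 mm)

Layer 19 (z = 5.7): the r=6.5 cylinder gives a regular 16-gon of circumradius 6.5 (constant along its height) (area = (16/2)·6.500²·sin(360°/16) = 129.35 mm²); the cone at (4.5, 1) contributes a regular 16-gon of circumradius 8.575 (interpolated between r1=11.5 and r2=5 at t=0.450) (area = (16/2)·8.575²·sin(360°/16) = 225.11 mm²); the cylinder at (3, 12.5) is absent (z outside [6.5, 21.5]); Taking the union: the regions partially overlap — summed areas 354.46 mm² minus the doubly-counted overlap 102.46 mm² gives 252.00 mm² — area = 252.00 mm². So its area = 252.00 mm². Layer 8 (z = 2.4): the r=6.5 cylinder gives a regular 16-gon of circumradius 6.5 (constant along its height) (area = (16/2)·6.500²·sin(360°/16) = 129.35 mm²); the cone at (4.5, 1) does not reach this height (z outside [3, 9]); the cylinder at (3, 12.5) is not intersected at this z (z outside [6.5, 21.5]); Taking the union: only the r=6.5 cylinder is present, so the union is just that shape — area = 129.35 mm². So its area = 129.35 mm². Layer 19 is larger (252.00 vs 129.35 mm²).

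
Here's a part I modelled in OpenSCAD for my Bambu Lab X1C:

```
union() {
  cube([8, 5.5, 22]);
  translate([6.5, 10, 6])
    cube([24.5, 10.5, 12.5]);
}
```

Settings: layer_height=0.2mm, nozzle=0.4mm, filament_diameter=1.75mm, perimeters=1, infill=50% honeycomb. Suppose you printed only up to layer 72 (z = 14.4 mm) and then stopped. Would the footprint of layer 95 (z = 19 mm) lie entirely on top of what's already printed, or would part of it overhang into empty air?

entirely on top

Compare the two slices. At z = 14.4: the 8×5.5 cube contributes its full rectangle (area 44.00 mm²); the cube at (6.5, 10) (footprint 24.5×10.5) is included at this height (area 257.25 mm²); Combining (union): the 2 present regions are separate (no shared area or edge), so areas and boundary lengths simply add and each stays a separate island — area = 301.25 mm². At z = 19: the 8×5.5 cube contributes its full rectangle (area 44.00 mm²); the cube at (6.5, 10) is absent (z outside [6, 18.5]); Combining (union): only the 8×5.5 cube is present, so the union is just that shape — area = 44.00 mm². Checking containment: the cross-section at z = 19 is a subset of the cross-section at z = 14.4.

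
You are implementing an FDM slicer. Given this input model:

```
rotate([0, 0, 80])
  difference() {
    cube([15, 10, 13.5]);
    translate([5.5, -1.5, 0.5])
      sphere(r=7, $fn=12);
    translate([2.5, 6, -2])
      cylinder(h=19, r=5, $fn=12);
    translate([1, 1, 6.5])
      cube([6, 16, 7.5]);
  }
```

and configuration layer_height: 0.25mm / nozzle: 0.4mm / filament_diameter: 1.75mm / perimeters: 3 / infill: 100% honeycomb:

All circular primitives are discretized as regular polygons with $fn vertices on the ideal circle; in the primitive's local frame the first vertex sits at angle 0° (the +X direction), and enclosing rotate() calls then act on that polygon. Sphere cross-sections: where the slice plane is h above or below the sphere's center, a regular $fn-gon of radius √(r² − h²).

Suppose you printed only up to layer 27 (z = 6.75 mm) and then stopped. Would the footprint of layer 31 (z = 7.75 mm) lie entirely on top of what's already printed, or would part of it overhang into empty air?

Compare the two slices. At z = 6.75: the cube (footprint 15×10) is included at this height (area 150.00 mm²); the sphere at (5.5, -1.5): section is a regular 12-gon, circumradius = √(r²−h²) = √(7²−6.25²) = 3.152 (area = (12/2)·3.152²·sin(360°/12) = 29.81 mm²); the r=5 cylinder at (2.5, 6) gives a regular 12-gon of circumradius 5 (constant along its height) (area = (12/2)·5.000²·sin(360°/12) = 75.00 mm²); the 6×16 cube at (1, 1) contributes its full rectangle (area 96.00 mm²); Subtracting the remaining from the first: starting from the 15×10 cube (150.00 mm²), the r=7 sphere at (5.5, -1.5) partially overlaps it — only the 6.05 mm² overlap (of its 29.81 mm²) is removed, clipping the outline; the r=5 cylinder at (2.5, 6) partially overlaps it — only the 57.45 mm² overlap (of its 75.00 mm²) is removed, clipping the outline; the 6×16 cube at (1, 1) partially overlaps it — only the 4.55 mm² overlap (of its 96.00 mm²) is removed, clipping the outline — area = 81.95 mm²; (whole slice rotated 80° about Z — lengths, areas and connectivity unchanged). At z = 7.75: the cube is present — its section is the full 15×10 rectangle (area 150.00 mm²); the sphere at (5.5, -1.5) is not intersected at this z (|z−center|=7.250 > r=7); the r=5 cylinder at (2.5, 6) gives a regular 12-gon of circumradius 5 (constant along its height) (area = (12/2)·5.000²·sin(360°/12) = 75.00 mm²); the cube at (1, 1) is present — its section is the full 6×16 rectangle (area 96.00 mm²); Subtracting the remaining from the first: starting from the 15×10 cube (150.00 mm²), the r=5 cylinder at (2.5, 6) partially overlaps it — only the 57.45 mm² overlap (of its 75.00 mm²) is removed, clipping the outline; the 6×16 cube at (1, 1) partially overlaps it — only the 5.95 mm² overlap (of its 96.00 mm²) is removed, clipping the outline — area = 86.60 mm²; (whole slice rotated 80° about Z — lengths, areas and connectivity unchanged). Checking containment: at z = 7.75 the cross-section extends beyond the z = 6.75 cross-section by about 4.65 mm².

part overhangs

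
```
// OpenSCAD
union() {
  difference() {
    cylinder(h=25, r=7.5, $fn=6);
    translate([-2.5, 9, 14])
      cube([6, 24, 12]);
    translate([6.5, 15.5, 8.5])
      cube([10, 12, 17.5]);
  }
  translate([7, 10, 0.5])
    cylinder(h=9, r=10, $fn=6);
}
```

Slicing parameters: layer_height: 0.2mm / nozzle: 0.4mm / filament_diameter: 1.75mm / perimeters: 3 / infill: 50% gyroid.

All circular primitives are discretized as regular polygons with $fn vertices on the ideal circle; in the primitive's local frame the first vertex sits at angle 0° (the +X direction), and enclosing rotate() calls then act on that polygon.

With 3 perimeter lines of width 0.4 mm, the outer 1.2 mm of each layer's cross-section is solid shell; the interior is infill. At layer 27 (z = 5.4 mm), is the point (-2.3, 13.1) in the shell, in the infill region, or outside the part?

outside

At z = 5.4 mm: the cylinder: section is a regular 6-gon, circumradius r=7.5; the cube at (-2.5, 9) is absent (z outside [14, 26]); the cube at (6.5, 15.5) is absent (z outside [8.5, 26]); After the difference (first − rest): none of the subtracted shapes is present at this height, so the r=7.5 cylinder is unchanged — 1 connected region; the cylinder at (7, 10): section is a regular 6-gon, circumradius r=10; Combining (union): the regions partially overlap (shared area 24.37 mm²), so overlapping operands fuse into one piece — 1 connected region. Overall, the cross-section is a single solid region. The nearest boundary edge runs (-3.00, 10.00)→(2.00, 18.66); distance from the point to it = 0.94 mm. The point is not inside any of the regions above, so it lies outside the cross-section (0.94 mm from the nearest boundary).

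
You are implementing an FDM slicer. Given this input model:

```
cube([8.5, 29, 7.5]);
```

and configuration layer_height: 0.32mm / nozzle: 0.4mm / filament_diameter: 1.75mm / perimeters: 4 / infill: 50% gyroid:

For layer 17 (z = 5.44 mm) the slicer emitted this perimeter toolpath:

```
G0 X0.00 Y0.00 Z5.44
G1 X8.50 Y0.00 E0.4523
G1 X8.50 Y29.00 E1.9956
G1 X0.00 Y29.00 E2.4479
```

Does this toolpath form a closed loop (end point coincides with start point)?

Start point (G0): (0.00, 0.00). End point (last G1): the path does not return to the start — open.

no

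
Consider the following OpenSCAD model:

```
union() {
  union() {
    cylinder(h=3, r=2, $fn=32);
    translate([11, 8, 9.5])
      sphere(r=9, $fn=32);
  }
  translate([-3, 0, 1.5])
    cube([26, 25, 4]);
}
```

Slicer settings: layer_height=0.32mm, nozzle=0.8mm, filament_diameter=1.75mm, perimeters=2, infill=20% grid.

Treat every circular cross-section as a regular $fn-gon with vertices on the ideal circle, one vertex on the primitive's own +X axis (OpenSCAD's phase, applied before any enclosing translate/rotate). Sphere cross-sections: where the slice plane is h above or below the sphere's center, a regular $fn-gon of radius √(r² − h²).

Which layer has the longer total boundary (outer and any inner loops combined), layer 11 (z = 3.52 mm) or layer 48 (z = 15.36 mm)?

layer 11 (z = 3.52 mm)

Layer 11 (z = 3.52): the cylinder is absent (z outside [0, 3]); the r=9 sphere at (11, 8) slices to a regular 32-gon of circumradius 6.726 (√(r²−h²) with h=5.98 from center) (perimeter = 2·32·6.726·sin(180°/32) = 42.19 mm); Taking the union: only the r=9 sphere at (11, 8) is present, so the union is just that shape — boundary = 42.19 mm; the cube at (-3, 0) is present — its section is the full 26×25 rectangle (perimeter 102.00 mm); Combining (union): the result so far lies entirely inside the 26×25 cube at (-3, 0), so the union is just the 26×25 cube at (-3, 0) — boundary = 102.00 mm. So its perimeter = 102.00 mm. Layer 48 (z = 15.36): the cylinder does not reach this height (z outside [0, 3]); the r=9 sphere at (11, 8) slices to a regular 32-gon of circumradius 6.831 (√(r²−h²) with h=5.86 from center) (perimeter = 2·32·6.831·sin(180°/32) = 42.85 mm); Merging all regions: only the r=9 sphere at (11, 8) is present, so the union is just that shape — boundary = 42.85 mm; the cube at (-3, 0) does not reach this height (z outside [1.5, 5.5]); Merging all regions: only the result so far is present, so the union is just that shape — boundary = 42.85 mm. So its perimeter = 42.85 mm. Layer 11 is larger (102.00 vs 42.85 mm).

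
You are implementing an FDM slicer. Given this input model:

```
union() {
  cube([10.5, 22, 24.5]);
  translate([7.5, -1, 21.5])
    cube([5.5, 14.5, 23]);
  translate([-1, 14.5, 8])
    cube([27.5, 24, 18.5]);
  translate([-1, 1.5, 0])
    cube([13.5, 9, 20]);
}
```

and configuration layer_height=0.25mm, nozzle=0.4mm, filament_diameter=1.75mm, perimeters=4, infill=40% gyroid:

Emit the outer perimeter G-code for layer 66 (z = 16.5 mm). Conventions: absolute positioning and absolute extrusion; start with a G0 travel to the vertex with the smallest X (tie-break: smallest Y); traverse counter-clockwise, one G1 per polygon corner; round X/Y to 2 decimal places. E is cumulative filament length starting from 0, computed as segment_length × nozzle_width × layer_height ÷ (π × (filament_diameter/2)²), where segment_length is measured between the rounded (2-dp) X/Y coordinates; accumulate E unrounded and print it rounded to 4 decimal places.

At z = 16.5 mm: the 10.5×22 cube contributes its full rectangle; the cube at (7.5, -1) is not intersected at this z (z outside [21.5, 44.5]); the 27.5×24 cube at (-1, 14.5) contributes its full rectangle; the 13.5×9 cube at (-1, 1.5) contributes its full rectangle; Merging all regions: the regions partially overlap (shared area 173.25 mm²), so overlapping operands fuse into one piece — 1 connected region. The outline is a single polygon with 16 vertices. Extrusion per mm of travel: 0.4 × 0.25 / (π × 0.875²) = 0.041575. Accumulating E over each segment gives final E = 5.7374.

G0 X-1.00 Y1.50 Z16.50
G1 X0.00 Y1.50 E0.0416
G1 X0.00 Y0.00 E0.1039
G1 X10.50 Y0.00 E0.5405
G1 X10.50 Y1.50 E0.6028
G1 X12.50 Y1.50 E0.6860
G1 X12.50 Y10.50 E1.0602
G1 X10.50 Y10.50 E1.1433
G1 X10.50 Y14.50 E1.3096
G1 X26.50 Y14.50 E1.9748
G1 X26.50 Y38.50 E2.9726
G1 X-1.00 Y38.50 E4.1159
G1 X-1.00 Y14.50 E5.1137
G1 X0.00 Y14.50 E5.1553
G1 X0.00 Y10.50 E5.3216
G1 X-1.00 Y10.50 E5.3632
G1 X-1.00 Y1.50 E5.7374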